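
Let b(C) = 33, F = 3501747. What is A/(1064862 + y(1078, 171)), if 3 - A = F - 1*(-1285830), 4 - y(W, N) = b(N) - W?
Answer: -435234/96901 ≈ -4.4915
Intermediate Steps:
y(W, N) = -29 + W (y(W, N) = 4 - (33 - W) = 4 + (-33 + W) = -29 + W)
A = -4787574 (A = 3 - (3501747 - 1*(-1285830)) = 3 - (3501747 + 1285830) = 3 - 1*4787577 = 3 - 4787577 = -4787574)
A/(1064862 + y(1078, 171)) = -4787574/(1064862 + (-29 + 1078)) = -4787574/(1064862 + 1049) = -4787574/1065911 = -4787574*1/1065911 = -435234/96901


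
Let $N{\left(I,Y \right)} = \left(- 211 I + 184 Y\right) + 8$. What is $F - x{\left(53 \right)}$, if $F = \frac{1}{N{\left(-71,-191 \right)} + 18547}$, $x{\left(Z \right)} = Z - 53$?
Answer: $- \frac{1}{1608} \approx -0.00062189$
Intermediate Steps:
$x{\left(Z \right)} = -53 + Z$ ($x{\left(Z \right)} = Z - 53 = -53 + Z$)
$N{\left(I,Y \right)} = 8 - 211 I + 184 Y$
$F = - \frac{1}{1608}$ ($F = \frac{1}{\left(8 - -14981 + 184 \left(-191\right)\right) + 18547} = \frac{1}{\left(8 + 14981 - 35144\right) + 18547} = \frac{1}{-20155 + 18547} = \frac{1}{-1608} = - \frac{1}{1608} \approx -0.00062189$)
$F - x{\left(53 \right)} = - \frac{1}{1608} - \left(-53 + 53\right) = - \frac{1}{1608} - 0 = - \frac{1}{1608} + 0 = - \frac{1}{1608}$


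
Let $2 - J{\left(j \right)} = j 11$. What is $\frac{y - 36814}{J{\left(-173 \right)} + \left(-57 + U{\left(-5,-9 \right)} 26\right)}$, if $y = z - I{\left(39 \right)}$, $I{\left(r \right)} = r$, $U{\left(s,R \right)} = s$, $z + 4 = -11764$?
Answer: $- \frac{48621}{1718} \approx -28.301$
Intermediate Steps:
$z = -11768$ ($z = -4 - 11764 = -11768$)
$J{\left(j \right)} = 2 - 11 j$ ($J{\left(j \right)} = 2 - j 11 = 2 - 11 j$)
$y = -11807$ ($y = -11768 - 39 = -11807$)
$\frac{y - 36814}{J{\left(-173 \right)} + \left(-57 + U{\left(-5,-9 \right)} 26\right)} = \frac{-11807 - 36814}{\left(2 - -1903\right) - 187} = - \frac{48621}{\left(2 + 1903\right) - 187} = - \frac{48621}{1905 - 187} = - \frac{48621}{1718}$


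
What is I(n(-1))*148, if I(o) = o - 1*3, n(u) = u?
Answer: -592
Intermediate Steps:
I(o) = -3 + o (I(o) = o - 3 = -3 + o)
I(n(-1))*148 = (-3 - 1)*148 = -4*148 = -592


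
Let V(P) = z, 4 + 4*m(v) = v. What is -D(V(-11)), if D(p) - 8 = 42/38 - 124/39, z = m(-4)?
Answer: -4391/741 ≈ -5.9258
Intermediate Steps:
m(v) = -1 + v/4
z = -2 (z = -1 + (¼)*(-4) = -1 - 1 = -2)
V(P) = -2
D(p) = 4391/741 (D(p) = 8 + (42/38 - 124/39) = 8 + (42*(1/38) - 124*1/39) = 8 + (21/19 - 124/39) = 8 - 1537/741 = 4391/741)
-D(V(-11)) = -1*4391/741 = -4391/741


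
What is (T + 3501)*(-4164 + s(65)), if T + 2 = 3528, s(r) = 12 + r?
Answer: -28719349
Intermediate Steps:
T = 3526 (T = -2 + 3528 = 3526)
(T + 3501)*(-4164 + s(65)) = (3526 + 3501)*(-4164 + (12 + 65)) = 7027*(-4164 + 77) = 7027*(-4087) = -28719349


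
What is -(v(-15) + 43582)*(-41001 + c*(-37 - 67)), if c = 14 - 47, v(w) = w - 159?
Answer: 1630795152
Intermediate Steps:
v(w) = -159 + w
c = -33
-(v(-15) + 43582)*(-41001 + c*(-37 - 67)) = -((-159 - 15) + 43582)*(-41001 - 33*(-37 - 67)) = -(-174 + 43582)*(-41001 - 33*(-104)) = -43408*(-41001 + 3432) = -43408*(-37569) = -1*(-1630795152) = 1630795152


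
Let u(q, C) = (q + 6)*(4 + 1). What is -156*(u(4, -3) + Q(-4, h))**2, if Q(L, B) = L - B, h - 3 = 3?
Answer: -249600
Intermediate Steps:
h = 6 (h = 3 + 3 = 6)
u(q, C) = 30 + 5*q (u(q, C) = (6 + q)*5 = 30 + 5*q)
-156*(u(4, -3) + Q(-4, h))**2 = -156*((30 + 5*4) + (-4 - 1*6))**2 = -156*((30 + 20) + (-4 - 6))**2 = -156*(50 - 10)**2 = -156*40**2 = -156*1600 = -249600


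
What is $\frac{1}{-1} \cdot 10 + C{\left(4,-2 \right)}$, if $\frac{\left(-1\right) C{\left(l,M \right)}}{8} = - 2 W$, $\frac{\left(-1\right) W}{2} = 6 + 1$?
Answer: $-234$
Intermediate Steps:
$W = -14$ ($W = - 2 \left(6 + 1\right) = \left(-2\right) 7 = -14$)
$C{\left(l,M \right)} = -224$ ($C{\left(l,M \right)} = - 8 \left(\left(-2\right) \left(-14\right)\right) = \left(-8\right) 28 = -224$)
$\frac{1}{-1} \cdot 10 + C{\left(4,-2 \right)} = \frac{1}{-1} \cdot 10 - 224 = \left(-1\right) 10 - 224 = -10 - 224 = -234$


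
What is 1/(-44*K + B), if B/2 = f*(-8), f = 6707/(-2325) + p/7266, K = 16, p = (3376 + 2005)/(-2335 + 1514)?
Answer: -770529025/506877007176 ≈ -0.0015201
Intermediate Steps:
p = -5381/821 (p = 5381/(-821) = 5381*(-1/821) = -5381/821 ≈ -6.5542)
f = -4446928303/1541058050 (f = 6707/(-2325) - 5381/821/7266 = 6707*(-1/2325) - 5381/821*1/7266 = -6707/2325 - 5381/5965386 = -4446928303/1541058050 ≈ -2.8856)
B = 35575426424/770529025 (B = 2*(-4446928303/1541058050*(-8)) = 2*(17787713212/770529025) = 35575426424/770529025 ≈ 46.170)
1/(-44*K + B) = 1/(-44*16 + 35575426424/770529025) = 1/(-704 + 35575426424/770529025) = 1/(-506877007176/770529025) = -770529025/506877007176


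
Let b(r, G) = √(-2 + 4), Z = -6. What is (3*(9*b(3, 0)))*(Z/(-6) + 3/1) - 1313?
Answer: -1313 + 108*√2 ≈ -1160.3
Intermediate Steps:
b(r, G) = √2
(3*(9*b(3, 0)))*(Z/(-6) + 3/1) - 1313 = (3*(9*√2))*(-6/(-6) + 3/1) - 1313 = (27*√2)*(-6*(-⅙) + 3*1) - 1313 = (27*√2)*(1 + 3) - 1313 = (27*√2)*4 - 1313 = 108*√2 - 1313 = -1313 + 108*√2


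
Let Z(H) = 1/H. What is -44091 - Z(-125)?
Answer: -5511374/125 ≈ -44091.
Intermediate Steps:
-44091 - Z(-125) = -44091 - 1/(-125) = -44091 - 1*(-1/125) = -44091 + 1/125 = -5511374/125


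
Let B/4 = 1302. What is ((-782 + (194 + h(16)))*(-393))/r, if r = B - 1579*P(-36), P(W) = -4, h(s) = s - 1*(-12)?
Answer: 55020/2881 ≈ 19.098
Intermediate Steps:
h(s) = 12 + s (h(s) = s + 12 = 12 + s)
B = 5208 (B = 4*1302 = 5208)
r = 11524 (r = 5208 - 1579*(-4) = 5208 + 6316 = 11524)
((-782 + (194 + h(16)))*(-393))/r = ((-782 + (194 + (12 + 16)))*(-393))/11524 = ((-782 + (194 + 28))*(-393))*(1/11524) = ((-782 + 222)*(-393))*(1/11524) = -560*(-393)*(1/11524) = 220080*(1/11524) = 55020/2881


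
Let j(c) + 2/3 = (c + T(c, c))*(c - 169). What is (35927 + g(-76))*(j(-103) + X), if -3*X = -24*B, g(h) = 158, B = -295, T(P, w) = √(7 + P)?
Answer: 2777318110/3 - 39260480*I*√6 ≈ 9.2577e+8 - 9.6168e+7*I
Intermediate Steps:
j(c) = -⅔ + (-169 + c)*(c + √(7 + c)) (j(c) = -⅔ + (c + √(7 + c))*(c - 169) = -⅔ + (c + √(7 + c))*(-169 + c) = -⅔ + (-169 + c)*(c + √(7 + c)))
X = -2360 (X = -(-8)*(-295) = -⅓*7080 = -2360)
(35927 + g(-76))*(j(-103) + X) = (35927 + 158)*((-⅔ + (-103)² - 169*(-103) - 169*√(7 - 103) - 103*√(7 - 103)) - 2360) = 36085*((-⅔ + 10609 + 17407 - 676*I*√6 - 412*I*√6) - 2360) = 36085*((84046/3 - 1088*I*√6) - 2360) = 36085*(76966/3 - 1088*I*√6) = 2777318110/3 - 39260480*I*√6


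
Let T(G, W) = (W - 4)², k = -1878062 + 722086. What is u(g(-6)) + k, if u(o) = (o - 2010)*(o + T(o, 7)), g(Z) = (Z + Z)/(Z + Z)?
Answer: -1176066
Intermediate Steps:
k = -1155976
g(Z) = 1 (g(Z) = (2*Z)/((2*Z)) = (2*Z)*(1/(2*Z)) = 1)
T(G, W) = (-4 + W)²
u(o) = (-2010 + o)*(9 + o) (u(o) = (o - 2010)*(o + (-4 + 7)²) = (-2010 + o)*(o + 3²) = (-2010 + o)*(o + 9) = (-2010 + o)*(9 + o))
u(g(-6)) + k = (-18090 + 1² - 2001*1) - 1155976 = (-18090 + 1 - 2001) - 1155976 = -20090 - 1155976 = -1176066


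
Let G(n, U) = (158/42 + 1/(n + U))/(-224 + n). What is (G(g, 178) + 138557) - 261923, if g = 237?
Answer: -13976718164/113295 ≈ -1.2337e+5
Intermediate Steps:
G(n, U) = (79/21 + 1/(U + n))/(-224 + n) (G(n, U) = (158*(1/42) + 1/(U + n))/(-224 + n) = (79/21 + 1/(U + n))/(-224 + n))
(G(g, 178) + 138557) - 261923 = ((21 + 79*178 + 79*237)/(21*(237**2 - 224*178 - 224*237 + 178*237)) + 138557) - 261923 = ((21 + 14062 + 18723)/(21*(56169 - 39872 - 53088 + 42186)) + 138557) - 261923 = ((1/21)*32806/5395 + 138557) - 261923 = ((1/21)*(1/5395)*32806 + 138557) - 261923 = (32806/113295 + 138557) - 261923 = 15697848121/113295 - 261923 = -13976718164/113295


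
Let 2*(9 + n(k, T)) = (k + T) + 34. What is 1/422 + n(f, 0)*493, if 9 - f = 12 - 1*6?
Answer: 988219/211 ≈ 4683.5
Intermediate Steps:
f = 3 (f = 9 - (12 - 1*6) = 9 - (12 - 6) = 9 - 1*6 = 9 - 6 = 3)
n(k, T) = 8 + T/2 + k/2 (n(k, T) = -9 + ((k + T) + 34)/2 = -9 + ((T + k) + 34)/2 = -9 + (34 + T + k)/2 = -9 + (17 + T/2 + k/2) = 8 + T/2 + k/2)
1/422 + n(f, 0)*493 = 1/422 + (8 + (½)*0 + (½)*3)*493 = 1/422 + (8 + 0 + 3/2)*493 = 1/422 + (19/2)*493 = 1/422 + 9367/2 = 988219/211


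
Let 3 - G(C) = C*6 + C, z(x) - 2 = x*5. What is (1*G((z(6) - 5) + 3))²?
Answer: 42849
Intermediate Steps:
z(x) = 2 + 5*x (z(x) = 2 + x*5 = 2 + 5*x)
G(C) = 3 - 7*C (G(C) = 3 - (C*6 + C) = 3 - (6*C + C) = 3 - 7*C)
(1*G((z(6) - 5) + 3))² = (1*(3 - 7*(((2 + 5*6) - 5) + 3)))² = (1*(3 - 7*(((2 + 30) - 5) + 3)))² = (1*(3 - 7*((32 - 5) + 3)))² = (1*(3 - 7*(27 + 3)))² = (1*(3 - 7*30))² = (1*(3 - 210))² = (1*(-207))² = (-207)² = 42849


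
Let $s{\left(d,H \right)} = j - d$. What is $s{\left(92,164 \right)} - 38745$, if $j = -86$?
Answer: $-38923$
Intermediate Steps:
$s{\left(d,H \right)} = -86 - d$
$s{\left(92,164 \right)} - 38745 = \left(-86 - 92\right) - 38745 = -178 - 38745 = -38923$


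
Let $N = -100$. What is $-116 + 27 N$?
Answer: $-2816$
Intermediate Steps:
$-116 + 27 N = -116 + 27 \left(-100\right) = -116 - 2700 = -2816$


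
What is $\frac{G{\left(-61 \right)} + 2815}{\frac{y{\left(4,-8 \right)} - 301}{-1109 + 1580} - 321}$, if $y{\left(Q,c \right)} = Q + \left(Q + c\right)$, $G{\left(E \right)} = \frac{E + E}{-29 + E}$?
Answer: $- \frac{4974388}{568095} \approx -8.7563$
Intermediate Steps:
$G{\left(E \right)} = \frac{2 E}{-29 + E}$
$y{\left(Q,c \right)} = c + 2 Q$
$\frac{G{\left(-61 \right)} + 2815}{\frac{y{\left(4,-8 \right)} - 301}{-1109 + 1580} - 321} = \frac{2 \left(-61\right) \frac{1}{-29 - 61} + 2815}{\frac{\left(-8 + 2 \cdot 4\right) - 301}{-1109 + 1580} - 321} = \frac{2 \left(-61\right) \frac{1}{-90} + 2815}{\frac{\left(-8 + 8\right) - 301}{471} - 321} = \frac{2 \left(-61\right) \left(- \frac{1}{90}\right) + 2815}{\left(0 - 301\right) \frac{1}{471} - 321} = \frac{\frac{61}{45} + 2815}{\left(-301\right) \frac{1}{471} - 321} = \frac{126736}{45 \left(- \frac{301}{471} - 321\right)} = \frac{126736}{45 \left(- \frac{151492}{471}\right)} = \frac{126736}{45} \left(- \frac{471}{151492}\right) = - \frac{4974388}{568095}$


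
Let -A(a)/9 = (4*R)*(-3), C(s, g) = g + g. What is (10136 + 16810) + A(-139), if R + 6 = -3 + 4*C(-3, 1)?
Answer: 26838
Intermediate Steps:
C(s, g) = 2*g
R = -1 (R = -6 + (-3 + 4*(2*1)) = -6 + (-3 + 4*2) = -6 + (-3 + 8) = -6 + 5 = -1)
A(a) = -108 (A(a) = -9*4*(-1)*(-3) = -(-36)*(-3) = -9*12 = -108)
(10136 + 16810) + A(-139) = (10136 + 16810) - 108 = 26946 - 108 = 26838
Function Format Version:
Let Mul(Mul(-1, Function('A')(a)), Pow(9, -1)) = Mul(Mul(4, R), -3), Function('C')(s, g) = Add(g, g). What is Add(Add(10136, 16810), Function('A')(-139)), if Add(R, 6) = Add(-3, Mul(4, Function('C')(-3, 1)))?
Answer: 26838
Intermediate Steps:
Function('C')(s, g) = Mul(2, g)
R = -1 (R = Add(-6, Add(-3, Mul(4, Mul(2, 1)))) = Add(-6, Add(-3, Mul(4, 2))) = Add(-6, Add(-3, 8)) = Add(-6, 5) = -1)
Function('A')(a) = -108 (Function('A')(a) = Mul(-9, Mul(Mul(4, -1), -3)) = Mul(-9, Mul(-4, -3)) = Mul(-9, 12) = -108)
Add(Add(10136, 16810), Function('A')(-139)) = Add(Add(10136, 16810), -108) = Add(26946, -108) = 26838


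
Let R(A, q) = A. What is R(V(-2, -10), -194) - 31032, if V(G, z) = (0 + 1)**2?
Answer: -31031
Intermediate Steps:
V(G, z) = 1 (V(G, z) = 1**2 = 1)
R(V(-2, -10), -194) - 31032 = 1 - 31032 = -31031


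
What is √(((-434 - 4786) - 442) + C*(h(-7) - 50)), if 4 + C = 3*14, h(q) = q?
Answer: 2*I*√1957 ≈ 88.476*I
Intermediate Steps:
C = 38 (C = -4 + 3*14 = -4 + 42 = 38)
√(((-434 - 4786) - 442) + C*(h(-7) - 50)) = √(((-434 - 4786) - 442) + 38*(-7 - 50)) = √((-5220 - 442) + 38*(-57)) = √(-5662 - 2166) = √(-7828) = 2*I*√1957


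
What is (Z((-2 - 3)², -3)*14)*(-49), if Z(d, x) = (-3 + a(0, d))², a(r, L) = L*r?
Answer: -6174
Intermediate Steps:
Z(d, x) = 9 (Z(d, x) = (-3 + d*0)² = (-3 + 0)² = (-3)² = 9)
(Z((-2 - 3)², -3)*14)*(-49) = (9*14)*(-49) = 126*(-49) = -6174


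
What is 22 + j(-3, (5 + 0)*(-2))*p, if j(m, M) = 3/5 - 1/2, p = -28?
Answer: 96/5 ≈ 19.200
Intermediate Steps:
j(m, M) = 1/10 (j(m, M) = 3*(1/5) - 1*1/2 = 3/5 - 1/2 = 1/10)
22 + j(-3, (5 + 0)*(-2))*p = 22 + (1/10)*(-28) = 22 - 14/5 = 96/5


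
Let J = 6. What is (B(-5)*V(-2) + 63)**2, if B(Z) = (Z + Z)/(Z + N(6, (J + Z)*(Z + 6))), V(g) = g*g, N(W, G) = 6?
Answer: 529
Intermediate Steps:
V(g) = g**2
B(Z) = 2*Z/(6 + Z) (B(Z) = (Z + Z)/(Z + 6) = (2*Z)/(6 + Z) = 2*Z/(6 + Z))
(B(-5)*V(-2) + 63)**2 = ((2*(-5)/(6 - 5))*(-2)**2 + 63)**2 = ((2*(-5)/1)*4 + 63)**2 = ((2*(-5)*1)*4 + 63)**2 = (-10*4 + 63)**2 = (-40 + 63)**2 = 23**2 = 529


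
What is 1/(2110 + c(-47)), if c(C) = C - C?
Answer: 1/2110 ≈ 0.00047393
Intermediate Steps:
c(C) = 0
1/(2110 + c(-47)) = 1/(2110 + 0) = 1/2110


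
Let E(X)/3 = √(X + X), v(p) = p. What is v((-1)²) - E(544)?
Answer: 1 - 24*√17 ≈ -97.955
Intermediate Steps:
E(X) = 3*√2*√X (E(X) = 3*√(X + X) = 3*√(2*X) = 3*(√2*√X) = 3*√2*√X)
v((-1)²) - E(544) = (-1)² - 3*√2*√544 = 1 - 3*√2*4*√34 = 1 - 24*√17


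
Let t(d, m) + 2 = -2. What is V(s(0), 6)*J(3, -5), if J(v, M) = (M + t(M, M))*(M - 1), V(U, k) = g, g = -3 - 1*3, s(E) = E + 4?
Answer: -324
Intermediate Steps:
s(E) = 4 + E
t(d, m) = -4 (t(d, m) = -2 - 2 = -4)
g = -6 (g = -3 - 3 = -6)
V(U, k) = -6
J(v, M) = (-1 + M)*(-4 + M) (J(v, M) = (M - 4)*(M - 1) = (-4 + M)*(-1 + M) = (-1 + M)*(-4 + M))
V(s(0), 6)*J(3, -5) = -6*(4 + (-5)² - 5*(-5)) = -6*(4 + 25 + 25) = -6*54 = -324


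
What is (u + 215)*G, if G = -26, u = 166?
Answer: -9906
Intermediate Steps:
(u + 215)*G = (166 + 215)*(-26) = 381*(-26) = -9906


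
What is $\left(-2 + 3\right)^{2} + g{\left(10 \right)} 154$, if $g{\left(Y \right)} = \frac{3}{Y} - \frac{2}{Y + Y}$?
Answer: $\frac{159}{5} \approx 31.8$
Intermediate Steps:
$g{\left(Y \right)} = \frac{2}{Y}$ ($g{\left(Y \right)} = \frac{3}{Y} - \frac{2}{2 Y} = \frac{3}{Y} - 2 \frac{1}{2 Y} = \frac{3}{Y} - \frac{1}{Y} = \frac{2}{Y}$)
$\left(-2 + 3\right)^{2} + g{\left(10 \right)} 154 = \left(-2 + 3\right)^{2} + \frac{2}{10} \cdot 154 = 1^{2} + 2 \cdot \frac{1}{10} \cdot 154 = 1 + \frac{1}{5} \cdot 154 = 1 + \frac{154}{5} = \frac{159}{5}$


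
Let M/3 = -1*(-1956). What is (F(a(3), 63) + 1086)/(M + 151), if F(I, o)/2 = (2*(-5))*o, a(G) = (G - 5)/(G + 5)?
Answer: -174/6019 ≈ -0.028908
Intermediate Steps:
a(G) = (-5 + G)/(5 + G)
F(I, o) = -20*o (F(I, o) = 2*((2*(-5))*o) = 2*(-10*o) = -20*o)
M = 5868 (M = 3*(-1*(-1956)) = 3*1956 = 5868)
(F(a(3), 63) + 1086)/(M + 151) = (-20*63 + 1086)/(5868 + 151) = (-1260 + 1086)/6019 = -174*1/6019 = -174/6019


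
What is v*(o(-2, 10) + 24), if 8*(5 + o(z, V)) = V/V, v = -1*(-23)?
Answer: 3519/8 ≈ 439.88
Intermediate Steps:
v = 23
o(z, V) = -39/8 (o(z, V) = -5 + (V/V)/8 = -5 + (⅛)*1 = -5 + ⅛ = -39/8)
v*(o(-2, 10) + 24) = 23*(-39/8 + 24) = 23*(153/8) = 3519/8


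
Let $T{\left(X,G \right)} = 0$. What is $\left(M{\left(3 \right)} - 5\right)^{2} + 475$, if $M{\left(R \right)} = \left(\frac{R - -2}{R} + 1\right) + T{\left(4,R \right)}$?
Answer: $\frac{4324}{9} \approx 480.44$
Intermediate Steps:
$M{\left(R \right)} = 1 + \frac{2 + R}{R}$ ($M{\left(R \right)} = \left(\frac{R - -2}{R} + 1\right) + 0 = \left(\frac{R + 2}{R} + 1\right) + 0 = \left(\frac{2 + R}{R} + 1\right) + 0 = \left(1 + \frac{2 + R}{R}\right) + 0 = 1 + \frac{2 + R}{R}$)
$\left(M{\left(3 \right)} - 5\right)^{2} + 475 = \left(\left(2 + \frac{2}{3}\right) - 5\right)^{2} + 475 = \left(\frac{8}{3} - 5\right)^{2} + 475 = \left(- \frac{7}{3}\right)^{2} + 475 = \frac{49}{9} + 475 = \frac{4324}{9}$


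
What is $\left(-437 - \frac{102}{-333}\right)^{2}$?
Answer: $\frac{2349631729}{12321} \approx 1.907 \cdot 10^{5}$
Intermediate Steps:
$\left(-437 - \frac{102}{-333}\right)^{2} = \left(-437 - - \frac{34}{111}\right)^{2} = \left(-437 + \frac{34}{111}\right)^{2} = \left(- \frac{48473}{111}\right)^{2} = \frac{2349631729}{12321}$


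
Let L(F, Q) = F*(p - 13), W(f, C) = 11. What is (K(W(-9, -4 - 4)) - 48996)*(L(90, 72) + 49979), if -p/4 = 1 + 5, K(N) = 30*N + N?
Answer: -2269707095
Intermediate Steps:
K(N) = 31*N
p = -24 (p = -4*(1 + 5) = -4*6 = -24)
L(F, Q) = -37*F (L(F, Q) = F*(-24 - 13) = F*(-37) = -37*F)
(K(W(-9, -4 - 4)) - 48996)*(L(90, 72) + 49979) = (31*11 - 48996)*(-37*90 + 49979) = (341 - 48996)*(-3330 + 49979) = -48655*46649 = -2269707095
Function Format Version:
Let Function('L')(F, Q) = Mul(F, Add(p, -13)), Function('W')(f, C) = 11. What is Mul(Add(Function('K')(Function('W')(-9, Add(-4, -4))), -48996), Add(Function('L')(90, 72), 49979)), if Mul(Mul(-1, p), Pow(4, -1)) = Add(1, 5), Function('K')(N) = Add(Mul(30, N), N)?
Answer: -2269707095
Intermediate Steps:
Function('K')(N) = Mul(31, N)
p = -24 (p = Mul(-4, Add(1, 5)) = Mul(-4, 6) = -24)
Function('L')(F, Q) = Mul(-37, F) (Function('L')(F, Q) = Mul(F, Add(-24, -13)) = Mul(F, -37) = Mul(-37, F))
Mul(Add(Function('K')(Function('W')(-9, Add(-4, -4))), -48996), Add(Function('L')(90, 72), 49979)) = Mul(Add(Mul(31, 11), -48996), Add(Mul(-37, 90), 49979)) = Mul(Add(341, -48996), Add(-3330, 49979)) = Mul(-48655, 46649) = -2269707095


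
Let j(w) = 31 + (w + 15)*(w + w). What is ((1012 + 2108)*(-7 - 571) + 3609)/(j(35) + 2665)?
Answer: -1799751/6196 ≈ -290.47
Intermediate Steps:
j(w) = 31 + 2*w*(15 + w) (j(w) = 31 + (15 + w)*(2*w) = 31 + 2*w*(15 + w))
((1012 + 2108)*(-7 - 571) + 3609)/(j(35) + 2665) = ((1012 + 2108)*(-7 - 571) + 3609)/((31 + 2*35**2 + 30*35) + 2665) = (3120*(-578) + 3609)/((31 + 2*1225 + 1050) + 2665) = (-1803360 + 3609)/((31 + 2450 + 1050) + 2665) = -1799751/(3531 + 2665) = -1799751/6196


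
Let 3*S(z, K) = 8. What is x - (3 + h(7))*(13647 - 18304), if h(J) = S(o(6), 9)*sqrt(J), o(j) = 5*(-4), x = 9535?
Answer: 23506 + 37256*sqrt(7)/3 ≈ 56363.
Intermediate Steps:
o(j) = -20
S(z, K) = 8/3 (S(z, K) = (1/3)*8 = 8/3)
h(J) = 8*sqrt(J)/3
x - (3 + h(7))*(13647 - 18304) = 9535 - (3 + 8*sqrt(7)/3)*(13647 - 18304) = 9535 - (3 + 8*sqrt(7)/3)*(-4657) = 9535 - (-13971 - 37256*sqrt(7)/3) = 9535 + (13971 + 37256*sqrt(7)/3) = 23506 + 37256*sqrt(7)/3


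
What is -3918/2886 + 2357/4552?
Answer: -1838739/2189512 ≈ -0.83979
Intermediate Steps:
-3918/2886 + 2357/4552 = -3918*1/2886 + 2357*(1/4552) = -653/481 + 2357/4552 = -1838739/2189512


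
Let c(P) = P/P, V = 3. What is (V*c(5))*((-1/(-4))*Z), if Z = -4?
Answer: -3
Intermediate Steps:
c(P) = 1
(V*c(5))*((-1/(-4))*Z) = (3*1)*(-1/(-4)*(-4)) = 3*(-1*(-¼)*(-4)) = 3*((¼)*(-4)) = 3*(-1) = -3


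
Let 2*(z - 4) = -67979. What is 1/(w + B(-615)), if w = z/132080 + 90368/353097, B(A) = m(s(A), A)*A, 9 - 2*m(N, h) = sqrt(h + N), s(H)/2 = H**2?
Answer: 24077423595897747242612640/621717170588962077156958684673351 + 2675267954143850490048000*sqrt(755835)/621717170588962077156958684673351 ≈ 3.7797e-6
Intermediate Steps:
z = -67971/2 (z = 4 + (1/2)*(-67979) = 4 - 67979/2 = -67971/2 ≈ -33986.)
s(H) = 2*H**2
m(N, h) = 9/2 - sqrt(N + h)/2 (m(N, h) = 9/2 - sqrt(h + N)/2 = 9/2 - sqrt(N + h)/2)
B(A) = A*(9/2 - sqrt(A + 2*A**2)/2) (B(A) = (9/2 - sqrt(2*A**2 + A)/2)*A = (9/2 - sqrt(A + 2*A**2)/2)*A = A*(9/2 - sqrt(A + 2*A**2)/2))
w = -128745307/93274103520 (w = -67971/2/132080 + 90368/353097 = -67971/2*1/132080 + 90368*(1/353097) = -67971/264160 + 90368/353097 = -128745307/93274103520 ≈ -0.0013803)
1/(w + B(-615)) = 1/(-128745307/93274103520 + (1/2)*(-615)*(9 - sqrt(-615*(1 + 2*(-615))))) = 1/(-128745307/93274103520 + (1/2)*(-615)*(9 - sqrt(-615*(1 - 1230)))) = 1/(-128745307/93274103520 + (1/2)*(-615)*(9 - sqrt(-615*(-1229)))) = 1/(-128745307/93274103520 + (1/2)*(-615)*(9 - sqrt(755835))) = 1/(-128745307/93274103520 + (-5535/2 + 615*sqrt(755835)/2)) = 1/(-258136210236907/93274103520 + 615*sqrt(755835)/2)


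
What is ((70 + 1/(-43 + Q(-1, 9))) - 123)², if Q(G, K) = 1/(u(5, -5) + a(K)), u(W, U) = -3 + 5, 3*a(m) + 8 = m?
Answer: 249671601/88804 ≈ 2811.5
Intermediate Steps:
a(m) = -8/3 + m/3
u(W, U) = 2
Q(G, K) = 1/(-⅔ + K/3) (Q(G, K) = 1/(2 + (-8/3 + K/3)) = 1/(-⅔ + K/3))
((70 + 1/(-43 + Q(-1, 9))) - 123)² = ((70 + 1/(-43 + 3/(-2 + 9))) - 123)² = ((70 + 1/(-43 + 3/7)) - 123)² = ((70 + 1/(-298/7)) - 123)² = ((70 - 7/298) - 123)² = (20853/298 - 123)² = (-15801/298)² = 249671601/88804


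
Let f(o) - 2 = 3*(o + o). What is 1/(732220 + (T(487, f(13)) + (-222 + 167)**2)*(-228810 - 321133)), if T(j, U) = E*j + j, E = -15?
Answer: 1/2086666019 ≈ 4.7923e-10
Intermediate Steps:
f(o) = 2 + 6*o (f(o) = 2 + 3*(o + o) = 2 + 3*(2*o) = 2 + 6*o)
T(j, U) = -14*j (T(j, U) = -15*j + j = -14*j)
1/(732220 + (T(487, f(13)) + (-222 + 167)**2)*(-228810 - 321133)) = 1/(732220 + (-14*487 + (-222 + 167)**2)*(-228810 - 321133)) = 1/(732220 + (-6818 + (-55)**2)*(-549943)) = 1/(732220 + (-6818 + 3025)*(-549943)) = 1/(732220 - 3793*(-549943)) = 1/(732220 + 2085933799) = 1/2086666019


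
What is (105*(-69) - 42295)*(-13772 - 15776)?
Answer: 1463807920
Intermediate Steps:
(105*(-69) - 42295)*(-13772 - 15776) = (-7245 - 42295)*(-29548) = -49540*(-29548) = 1463807920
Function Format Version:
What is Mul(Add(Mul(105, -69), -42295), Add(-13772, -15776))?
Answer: 1463807920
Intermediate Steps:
Mul(Add(Mul(105, -69), -42295), Add(-13772, -15776)) = Mul(Add(-7245, -42295), -29548) = Mul(-49540, -29548) = 1463807920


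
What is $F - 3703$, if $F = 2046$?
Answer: $-1657$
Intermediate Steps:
$F - 3703 = 2046 - 3703 = -1657$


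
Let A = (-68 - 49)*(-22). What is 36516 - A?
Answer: 33942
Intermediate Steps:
A = 2574 (A = -117*(-22) = 2574)
36516 - A = 36516 - 1*2574 = 36516 - 2574 = 33942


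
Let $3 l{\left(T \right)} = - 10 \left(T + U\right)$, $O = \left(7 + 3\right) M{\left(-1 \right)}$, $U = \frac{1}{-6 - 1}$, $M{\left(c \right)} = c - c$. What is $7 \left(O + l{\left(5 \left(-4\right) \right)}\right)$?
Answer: $470$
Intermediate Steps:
$M{\left(c \right)} = 0$
$U = - \frac{1}{7}$ ($U = \frac{1}{-7} = - \frac{1}{7} \approx -0.14286$)
$O = 0$ ($O = \left(7 + 3\right) 0 = 10 \cdot 0 = 0$)
$l{\left(T \right)} = \frac{10}{21} - \frac{10 T}{3}$ ($l{\left(T \right)} = \frac{\left(-10\right) \left(T - \frac{1}{7}\right)}{3} = \frac{\left(-10\right) \left(- \frac{1}{7} + T\right)}{3} = \frac{\frac{10}{7} - 10 T}{3} = \frac{10}{21} - \frac{10 T}{3}$)
$7 \left(O + l{\left(5 \left(-4\right) \right)}\right) = 7 \left(0 - \left(- \frac{10}{21} + \frac{10 \cdot 5 \left(-4\right)}{3}\right)\right) = 7 \left(0 + \left(\frac{10}{21} - - \frac{200}{3}\right)\right) = 7 \left(0 + \left(\frac{10}{21} + \frac{200}{3}\right)\right) = 7 \left(0 + \frac{470}{7}\right) = 7 \cdot \frac{470}{7} = 470$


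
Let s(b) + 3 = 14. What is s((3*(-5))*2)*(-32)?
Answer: -352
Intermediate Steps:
s(b) = 11 (s(b) = -3 + 14 = 11)
s((3*(-5))*2)*(-32) = 11*(-32) = -352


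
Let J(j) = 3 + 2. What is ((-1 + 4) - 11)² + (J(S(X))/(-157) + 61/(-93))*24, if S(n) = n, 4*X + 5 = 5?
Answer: 231152/4867 ≈ 47.494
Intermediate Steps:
X = 0 (X = -5/4 + (¼)*5 = -5/4 + 5/4 = 0)
J(j) = 5
((-1 + 4) - 11)² + (J(S(X))/(-157) + 61/(-93))*24 = ((-1 + 4) - 11)² + (5/(-157) + 61/(-93))*24 = (3 - 11)² + (5*(-1/157) + 61*(-1/93))*24 = (-8)² + (-5/157 - 61/93)*24 = 64 - 10042/14601*24 = 64 - 80336/4867 = 231152/4867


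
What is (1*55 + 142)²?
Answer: 38809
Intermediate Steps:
(1*55 + 142)² = (55 + 142)² = 197² = 38809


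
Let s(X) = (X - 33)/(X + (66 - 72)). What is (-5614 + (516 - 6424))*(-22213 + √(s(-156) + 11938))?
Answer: 255938186 - 5761*√429810/3 ≈ 2.5468e+8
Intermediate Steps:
s(X) = (-33 + X)/(-6 + X) (s(X) = (-33 + X)/(X - 6) = (-33 + X)/(-6 + X))
(-5614 + (516 - 6424))*(-22213 + √(s(-156) + 11938)) = (-5614 + (516 - 6424))*(-22213 + √((-33 - 156)/(-6 - 156) + 11938)) = (-5614 - 5908)*(-22213 + √(-189/(-162) + 11938)) = -11522*(-22213 + √(-1/162*(-189) + 11938)) = -11522*(-22213 + √(7/6 + 11938)) = -11522*(-22213 + √(71635/6)) = -11522*(-22213 + √429810/6) = 255938186 - 5761*√429810/3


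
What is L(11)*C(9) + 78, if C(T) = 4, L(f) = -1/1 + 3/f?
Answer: 826/11 ≈ 75.091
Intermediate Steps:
L(f) = -1 + 3/f (L(f) = -1*1 + 3/f = -1 + 3/f)
L(11)*C(9) + 78 = ((3 - 1*11)/11)*4 + 78 = ((3 - 11)/11)*4 + 78 = ((1/11)*(-8))*4 + 78 = -8/11*4 + 78 = -32/11 + 78 = 826/11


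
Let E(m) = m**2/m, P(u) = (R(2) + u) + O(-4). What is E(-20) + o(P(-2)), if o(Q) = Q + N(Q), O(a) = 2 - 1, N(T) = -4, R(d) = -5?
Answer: -30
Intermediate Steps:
O(a) = 1
P(u) = -4 + u (P(u) = (-5 + u) + 1 = -4 + u)
o(Q) = -4 + Q (o(Q) = Q - 4 = -4 + Q)
E(m) = m
E(-20) + o(P(-2)) = -20 + (-4 + (-4 - 2)) = -20 + (-4 - 6) = -20 - 10 = -30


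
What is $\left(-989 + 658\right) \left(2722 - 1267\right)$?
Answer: $-481605$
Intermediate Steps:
$\left(-989 + 658\right) \left(2722 - 1267\right) = \left(-331\right) 1455 = -481605$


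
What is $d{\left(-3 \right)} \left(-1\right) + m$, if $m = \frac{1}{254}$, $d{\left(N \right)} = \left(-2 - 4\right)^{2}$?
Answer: $- \frac{9143}{254} \approx -35.996$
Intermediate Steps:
$d{\left(N \right)} = 36$ ($d{\left(N \right)} = \left(-6\right)^{2} = 36$)
$m = \frac{1}{254} \approx 0.003937$
$d{\left(-3 \right)} \left(-1\right) + m = 36 \left(-1\right) + \frac{1}{254} = -36 + \frac{1}{254} = - \frac{9143}{254}$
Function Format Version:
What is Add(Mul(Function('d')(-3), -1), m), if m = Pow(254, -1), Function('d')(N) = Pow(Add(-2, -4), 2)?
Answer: Rational(-9143, 254) ≈ -35.996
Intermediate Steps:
Function('d')(N) = 36 (Function('d')(N) = Pow(-6, 2) = 36)
m = Rational(1, 254) ≈ 0.0039370
Add(Mul(Function('d')(-3), -1), m) = Add(Mul(36, -1), Rational(1, 254)) = Add(-36, Rational(1, 254)) = Rational(-9143, 254)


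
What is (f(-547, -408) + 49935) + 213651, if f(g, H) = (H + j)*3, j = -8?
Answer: 262338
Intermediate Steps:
f(g, H) = -24 + 3*H (f(g, H) = (H - 8)*3 = (-8 + H)*3 = -24 + 3*H)
(f(-547, -408) + 49935) + 213651 = ((-24 + 3*(-408)) + 49935) + 213651 = ((-24 - 1224) + 49935) + 213651 = (-1248 + 49935) + 213651 = 48687 + 213651 = 262338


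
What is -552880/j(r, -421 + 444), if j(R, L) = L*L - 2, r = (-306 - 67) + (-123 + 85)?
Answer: -552880/527 ≈ -1049.1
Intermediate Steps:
r = -411 (r = -373 - 38 = -411)
j(R, L) = -2 + L² (j(R, L) = L² - 2 = -2 + L²)
-552880/j(r, -421 + 444) = -552880/(-2 + (-421 + 444)²) = -552880/(-2 + 23²) = -552880/(-2 + 529) = -552880/527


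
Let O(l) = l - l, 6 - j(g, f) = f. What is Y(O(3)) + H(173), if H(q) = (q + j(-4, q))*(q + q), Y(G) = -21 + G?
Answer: 2055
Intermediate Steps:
j(g, f) = 6 - f
O(l) = 0
H(q) = 12*q (H(q) = (q + (6 - q))*(q + q) = 6*(2*q) = 12*q)
Y(O(3)) + H(173) = (-21 + 0) + 12*173 = -21 + 2076 = 2055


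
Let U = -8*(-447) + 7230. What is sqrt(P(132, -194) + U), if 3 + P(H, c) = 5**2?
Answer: 2*sqrt(2707) ≈ 104.06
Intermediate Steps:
P(H, c) = 22 (P(H, c) = -3 + 5**2 = -3 + 25 = 22)
U = 10806 (U = 3576 + 7230 = 10806)
sqrt(P(132, -194) + U) = sqrt(22 + 10806) = sqrt(10828) = 2*sqrt(2707)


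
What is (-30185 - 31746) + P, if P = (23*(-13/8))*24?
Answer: -62828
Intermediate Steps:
P = -897 (P = (23*(-13*⅛))*24 = (23*(-13/8))*24 = -299/8*24 = -897)
(-30185 - 31746) + P = (-30185 - 31746) - 897 = -61931 - 897 = -62828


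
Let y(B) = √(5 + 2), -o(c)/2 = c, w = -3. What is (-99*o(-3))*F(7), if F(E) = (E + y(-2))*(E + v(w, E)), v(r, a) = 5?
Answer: -49896 - 7128*√7 ≈ -68755.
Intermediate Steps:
o(c) = -2*c
y(B) = √7
F(E) = (5 + E)*(E + √7) (F(E) = (E + √7)*(E + 5) = (E + √7)*(5 + E) = (5 + E)*(E + √7))
(-99*o(-3))*F(7) = (-(-198)*(-3))*(7² + 5*7 + 5*√7 + 7*√7) = (-99*6)*(49 + 35 + 5*√7 + 7*√7) = -594*(84 + 12*√7) = -49896 - 7128*√7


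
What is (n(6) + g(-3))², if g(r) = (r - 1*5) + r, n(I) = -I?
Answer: 289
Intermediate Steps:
g(r) = -5 + 2*r (g(r) = (r - 5) + r = (-5 + r) + r = -5 + 2*r)
(n(6) + g(-3))² = (-1*6 + (-5 + 2*(-3)))² = (-6 + (-5 - 6))² = (-6 - 11)² = (-17)² = 289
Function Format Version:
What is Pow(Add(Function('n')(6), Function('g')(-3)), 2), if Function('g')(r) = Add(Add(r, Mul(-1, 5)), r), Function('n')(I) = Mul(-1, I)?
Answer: 289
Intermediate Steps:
Function('g')(r) = Add(-5, Mul(2, r)) (Function('g')(r) = Add(Add(r, -5), r) = Add(Add(-5, r), r) = Add(-5, Mul(2, r)))
Pow(Add(Function('n')(6), Function('g')(-3)), 2) = Pow(Add(Mul(-1, 6), Add(-5, Mul(2, -3))), 2) = Pow(Add(-6, Add(-5, -6)), 2) = Pow(Add(-6, -11), 2) = Pow(-17, 2) = 289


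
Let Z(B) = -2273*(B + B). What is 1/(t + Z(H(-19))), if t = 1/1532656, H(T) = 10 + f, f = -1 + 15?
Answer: -1532656/167218900223 ≈ -9.1656e-6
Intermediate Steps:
f = 14
H(T) = 24 (H(T) = 10 + 14 = 24)
t = 1/1532656 ≈ 6.5246e-7
Z(B) = -4546*B
1/(t + Z(H(-19))) = 1/(1/1532656 - 4546*24) = 1/(1/1532656 - 109104) = 1/(-167218900223/1532656) = -1532656/167218900223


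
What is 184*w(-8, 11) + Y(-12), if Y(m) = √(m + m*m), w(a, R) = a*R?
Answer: -16192 + 2*√33 ≈ -16181.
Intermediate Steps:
w(a, R) = R*a
Y(m) = √(m + m²)
184*w(-8, 11) + Y(-12) = 184*(11*(-8)) + √(-12*(1 - 12)) = 184*(-88) + √(-12*(-11)) = -16192 + √132 = -16192 + 2*√33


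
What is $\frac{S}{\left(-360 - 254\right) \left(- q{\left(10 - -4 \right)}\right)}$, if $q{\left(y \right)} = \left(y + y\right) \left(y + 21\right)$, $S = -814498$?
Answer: $- \frac{407249}{300860} \approx -1.3536$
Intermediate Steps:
$q{\left(y \right)} = 2 y \left(21 + y\right)$
$\frac{S}{\left(-360 - 254\right) \left(- q{\left(10 - -4 \right)}\right)} = - \frac{814498}{\left(-360 - 254\right) \left(- 2 \left(10 - -4\right) \left(21 + \left(10 - -4\right)\right)\right)} = - \frac{814498}{\left(-614\right) \left(- 2 \left(10 + 4\right) \left(21 + \left(10 + 4\right)\right)\right)} = - \frac{814498}{\left(-614\right) \left(- 2 \cdot 14 \left(21 + 14\right)\right)} = - \frac{814498}{\left(-614\right) \left(- 2 \cdot 14 \cdot 35\right)} = - \frac{814498}{\left(-614\right) \left(\left(-1\right) 980\right)} = - \frac{814498}{\left(-614\right) \left(-980\right)} = - \frac{814498}{601720} = \left(-814498\right) \frac{1}{601720} = - \frac{407249}{300860}$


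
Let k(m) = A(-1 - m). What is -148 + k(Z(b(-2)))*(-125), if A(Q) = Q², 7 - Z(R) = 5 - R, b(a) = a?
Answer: -273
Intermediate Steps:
Z(R) = 2 + R (Z(R) = 7 - (5 - R) = 7 + (-5 + R) = 2 + R)
k(m) = (-1 - m)²
-148 + k(Z(b(-2)))*(-125) = -148 + (1 + (2 - 2))²*(-125) = -148 + (1 + 0)²*(-125) = -148 + 1²*(-125) = -148 + 1*(-125) = -148 - 125 = -273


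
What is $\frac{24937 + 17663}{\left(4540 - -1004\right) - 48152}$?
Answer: $- \frac{5325}{5326} \approx -0.99981$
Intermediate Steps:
$\frac{24937 + 17663}{\left(4540 - -1004\right) - 48152} = \frac{42600}{\left(4540 + 1004\right) - 48152} = \frac{42600}{5544 - 48152} = \frac{42600}{-42608} = 42600 \left(- \frac{1}{42608}\right) = - \frac{5325}{5326}$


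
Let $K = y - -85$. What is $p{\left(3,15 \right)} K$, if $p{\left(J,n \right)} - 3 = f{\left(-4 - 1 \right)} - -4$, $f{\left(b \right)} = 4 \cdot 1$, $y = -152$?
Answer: $-737$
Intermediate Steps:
$f{\left(b \right)} = 4$
$p{\left(J,n \right)} = 11$ ($p{\left(J,n \right)} = 3 + \left(4 - -4\right) = 3 + \left(4 + 4\right) = 3 + 8 = 11$)
$K = -67$ ($K = -152 - -85 = -152 + 85 = -67$)
$p{\left(3,15 \right)} K = 11 \left(-67\right) = -737$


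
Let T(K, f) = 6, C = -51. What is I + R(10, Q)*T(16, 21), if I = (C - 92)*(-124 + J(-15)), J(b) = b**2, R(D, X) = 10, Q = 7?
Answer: -14383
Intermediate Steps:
I = -14443 (I = (-51 - 92)*(-124 + (-15)**2) = -143*(-124 + 225) = -143*101 = -14443)
I + R(10, Q)*T(16, 21) = -14443 + 10*6 = -14443 + 60 = -14383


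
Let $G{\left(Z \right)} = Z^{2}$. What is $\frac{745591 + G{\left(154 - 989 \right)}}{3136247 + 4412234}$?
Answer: $\frac{1442816}{7548481} \approx 0.19114$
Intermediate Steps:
$\frac{745591 + G{\left(154 - 989 \right)}}{3136247 + 4412234} = \frac{745591 + \left(154 - 989\right)^{2}}{3136247 + 4412234} = \frac{745591 + \left(-835\right)^{2}}{7548481} = \left(745591 + 697225\right) \frac{1}{7548481} = 1442816 \cdot \frac{1}{7548481} = \frac{1442816}{7548481}$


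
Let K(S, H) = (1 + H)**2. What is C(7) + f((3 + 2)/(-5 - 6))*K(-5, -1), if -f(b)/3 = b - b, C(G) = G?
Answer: 7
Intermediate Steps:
f(b) = 0 (f(b) = -3*(b - b) = -3*0 = 0)
C(7) + f((3 + 2)/(-5 - 6))*K(-5, -1) = 7 + 0*(1 - 1)**2 = 7 + 0*0**2 = 7 + 0*0 = 7 + 0 = 7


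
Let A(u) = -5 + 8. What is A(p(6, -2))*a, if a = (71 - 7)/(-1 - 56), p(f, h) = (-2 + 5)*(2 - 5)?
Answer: -64/19 ≈ -3.3684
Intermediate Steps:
p(f, h) = -9 (p(f, h) = 3*(-3) = -9)
A(u) = 3
a = -64/57 (a = 64/(-57) = 64*(-1/57) = -64/57 ≈ -1.1228)
A(p(6, -2))*a = 3*(-64/57) = -64/19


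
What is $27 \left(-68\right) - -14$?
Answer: $-1822$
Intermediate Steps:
$27 \left(-68\right) - -14 = -1836 + 14 = -1822$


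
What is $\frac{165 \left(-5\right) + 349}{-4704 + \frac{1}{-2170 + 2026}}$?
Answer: $\frac{68544}{677377} \approx 0.10119$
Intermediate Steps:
$\frac{165 \left(-5\right) + 349}{-4704 + \frac{1}{-2170 + 2026}} = \frac{-825 + 349}{-4704 + \frac{1}{-144}} = - \frac{476}{-4704 - \frac{1}{144}} = - \frac{476}{- \frac{677377}{144}} = \left(-476\right) \left(- \frac{144}{677377}\right) = \frac{68544}{677377}$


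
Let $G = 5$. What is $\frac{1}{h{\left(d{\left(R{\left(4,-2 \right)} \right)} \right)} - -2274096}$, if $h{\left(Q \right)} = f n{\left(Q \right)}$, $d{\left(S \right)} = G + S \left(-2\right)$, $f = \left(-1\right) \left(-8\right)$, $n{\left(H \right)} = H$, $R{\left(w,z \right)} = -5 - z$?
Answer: $\frac{1}{2274184} \approx 4.3972 \cdot 10^{-7}$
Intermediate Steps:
$f = 8$
$d{\left(S \right)} = 5 - 2 S$ ($d{\left(S \right)} = 5 + S \left(-2\right) = 5 - 2 S$)
$h{\left(Q \right)} = 8 Q$
$\frac{1}{h{\left(d{\left(R{\left(4,-2 \right)} \right)} \right)} - -2274096} = \frac{1}{8 \left(5 - 2 \left(-5 - -2\right)\right) - -2274096} = \frac{1}{8 \left(5 - 2 \left(-5 + 2\right)\right) + 2274096} = \frac{1}{8 \left(5 - -6\right) + 2274096} = \frac{1}{8 \left(5 + 6\right) + 2274096} = \frac{1}{8 \cdot 11 + 2274096} = \frac{1}{88 + 2274096} = \frac{1}{2274184}$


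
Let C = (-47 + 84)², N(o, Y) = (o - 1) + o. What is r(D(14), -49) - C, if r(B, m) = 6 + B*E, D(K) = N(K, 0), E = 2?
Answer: -1309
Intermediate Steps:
N(o, Y) = -1 + 2*o (N(o, Y) = (-1 + o) + o = -1 + 2*o)
D(K) = -1 + 2*K
r(B, m) = 6 + 2*B (r(B, m) = 6 + B*2 = 6 + 2*B)
C = 1369 (C = 37² = 1369)
r(D(14), -49) - C = (6 + 2*(-1 + 2*14)) - 1*1369 = (6 + 2*(-1 + 28)) - 1369 = (6 + 2*27) - 1369 = (6 + 54) - 1369 = 60 - 1369 = -1309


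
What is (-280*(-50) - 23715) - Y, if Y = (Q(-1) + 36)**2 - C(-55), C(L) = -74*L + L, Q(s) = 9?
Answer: -7725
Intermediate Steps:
C(L) = -73*L
Y = -1990 (Y = (9 + 36)**2 - (-73)*(-55) = 45**2 - 1*4015 = 2025 - 4015 = -1990)
(-280*(-50) - 23715) - Y = (-280*(-50) - 23715) - 1*(-1990) = (14000 - 23715) + 1990 = -9715 + 1990 = -7725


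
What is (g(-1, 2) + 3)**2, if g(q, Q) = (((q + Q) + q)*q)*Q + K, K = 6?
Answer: 81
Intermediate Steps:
g(q, Q) = 6 + Q*q*(Q + 2*q) (g(q, Q) = (((q + Q) + q)*q)*Q + 6 = (((Q + q) + q)*q)*Q + 6 = ((Q + 2*q)*q)*Q + 6 = (q*(Q + 2*q))*Q + 6 = Q*q*(Q + 2*q) + 6 = 6 + Q*q*(Q + 2*q))
(g(-1, 2) + 3)**2 = ((6 - 1*2**2 + 2*2*(-1)**2) + 3)**2 = ((6 - 1*4 + 2*2*1) + 3)**2 = ((6 - 4 + 4) + 3)**2 = (6 + 3)**2 = 9**2 = 81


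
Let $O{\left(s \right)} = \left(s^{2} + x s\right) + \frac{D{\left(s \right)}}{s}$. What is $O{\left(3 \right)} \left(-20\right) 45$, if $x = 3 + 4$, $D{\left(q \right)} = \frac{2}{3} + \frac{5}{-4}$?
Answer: $-26825$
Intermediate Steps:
$D{\left(q \right)} = - \frac{7}{12}$ ($D{\left(q \right)} = 2 \cdot \frac{1}{3} + 5 \left(- \frac{1}{4}\right) = \frac{2}{3} - \frac{5}{4} = - \frac{7}{12}$)
$x = 7$
$O{\left(s \right)} = s^{2} + 7 s - \frac{7}{12 s}$ ($O{\left(s \right)} = \left(s^{2} + 7 s\right) - \frac{7}{12 s} = s^{2} + 7 s - \frac{7}{12 s}$)
$O{\left(3 \right)} \left(-20\right) 45 = \left(3^{2} + 7 \cdot 3 - \frac{7}{12 \cdot 3}\right) \left(-20\right) 45 = \left(9 + 21 - \frac{7}{36}\right) \left(-20\right) 45 = \frac{1073}{36} \left(-20\right) 45 = \left(- \frac{5365}{9}\right) 45 = -26825$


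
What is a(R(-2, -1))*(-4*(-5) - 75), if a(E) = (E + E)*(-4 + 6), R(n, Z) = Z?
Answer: 220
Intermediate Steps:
a(E) = 4*E (a(E) = (2*E)*2 = 4*E)
a(R(-2, -1))*(-4*(-5) - 75) = (4*(-1))*(-4*(-5) - 75) = -4*(20 - 75) = -4*(-55) = 220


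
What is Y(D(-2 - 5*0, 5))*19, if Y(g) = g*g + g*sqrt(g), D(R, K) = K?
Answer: 475 + 95*sqrt(5) ≈ 687.43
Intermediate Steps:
Y(g) = g**2 + g**(3/2)
Y(D(-2 - 5*0, 5))*19 = (5**2 + 5**(3/2))*19 = (25 + 5*sqrt(5))*19 = 475 + 95*sqrt(5)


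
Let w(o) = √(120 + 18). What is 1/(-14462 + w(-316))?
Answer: -7231/104574653 - √138/209149306 ≈ -6.9203e-5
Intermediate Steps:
w(o) = √138
1/(-14462 + w(-316)) = 1/(-14462 + √138)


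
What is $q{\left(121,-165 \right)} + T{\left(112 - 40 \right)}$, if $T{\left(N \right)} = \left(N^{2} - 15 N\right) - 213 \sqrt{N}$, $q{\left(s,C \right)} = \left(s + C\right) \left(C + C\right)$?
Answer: $18624 - 1278 \sqrt{2} \approx 16817.0$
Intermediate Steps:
$q{\left(s,C \right)} = 2 C \left(C + s\right)$ ($q{\left(s,C \right)} = \left(C + s\right) 2 C = 2 C \left(C + s\right)$)
$T{\left(N \right)} = N^{2} - 213 \sqrt{N} - 15 N$
$q{\left(121,-165 \right)} + T{\left(112 - 40 \right)} = 2 \left(-165\right) \left(-165 + 121\right) - \left(- \left(112 - 40\right)^{2} + 15 \left(112 - 40\right) + 213 \sqrt{112 - 40}\right) = 2 \left(-165\right) \left(-44\right) - \left(- \left(112 - 40\right)^{2} + 15 \left(112 - 40\right) + 213 \sqrt{112 - 40}\right) = 14520 - \left(1080 - 5184 + 1278 \sqrt{2}\right) = 14520 - \left(-4104 + 213 \cdot 6 \sqrt{2}\right) = 14520 - \left(-4104 + 1278 \sqrt{2}\right) = 14520 + \left(4104 - 1278 \sqrt{2}\right) = 18624 - 1278 \sqrt{2}$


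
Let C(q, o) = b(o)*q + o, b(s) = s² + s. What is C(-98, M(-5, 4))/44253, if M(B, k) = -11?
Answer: -109/447 ≈ -0.24385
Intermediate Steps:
b(s) = s + s²
C(q, o) = o + o*q*(1 + o) (C(q, o) = (o*(1 + o))*q + o = o*q*(1 + o) + o = o + o*q*(1 + o))
C(-98, M(-5, 4))/44253 = -11*(1 - 98*(1 - 11))/44253 = -11*(1 - 98*(-10))*(1/44253) = -11*(1 + 980)*(1/44253) = -11*981*(1/44253) = -10791*1/44253 = -109/447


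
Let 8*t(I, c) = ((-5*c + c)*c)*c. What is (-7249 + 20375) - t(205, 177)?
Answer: 5571485/2 ≈ 2.7857e+6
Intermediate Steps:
t(I, c) = -c**3/2 (t(I, c) = (((-5*c + c)*c)*c)/8 = (((-4*c)*c)*c)/8 = ((-4*c**2)*c)/8 = (-4*c**3)/8 = -c**3/2)
(-7249 + 20375) - t(205, 177) = (-7249 + 20375) - (-1)*177**3/2 = 13126 - (-1)*5545233/2 = 13126 - 1*(-5545233/2) = 13126 + 5545233/2 = 5571485/2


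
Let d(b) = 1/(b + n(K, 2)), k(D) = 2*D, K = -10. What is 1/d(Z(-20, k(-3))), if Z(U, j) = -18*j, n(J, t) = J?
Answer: 98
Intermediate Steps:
d(b) = 1/(-10 + b) (d(b) = 1/(b - 10) = 1/(-10 + b))
1/d(Z(-20, k(-3))) = 1/(1/(-10 - 36*(-3))) = 1/(1/(-10 - 18*(-6))) = 1/(1/(-10 + 108)) = 1/(1/98) = 98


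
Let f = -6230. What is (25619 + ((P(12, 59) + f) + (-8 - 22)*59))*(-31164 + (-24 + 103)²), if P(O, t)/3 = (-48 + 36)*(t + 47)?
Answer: -344012169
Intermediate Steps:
P(O, t) = -1692 - 36*t (P(O, t) = 3*((-48 + 36)*(t + 47)) = 3*(-12*(47 + t)) = 3*(-564 - 12*t) = -1692 - 36*t)
(25619 + ((P(12, 59) + f) + (-8 - 22)*59))*(-31164 + (-24 + 103)²) = (25619 + (((-1692 - 36*59) - 6230) + (-8 - 22)*59))*(-31164 + (-24 + 103)²) = (25619 + (((-1692 - 2124) - 6230) - 30*59))*(-31164 + 79²) = (25619 + ((-3816 - 6230) - 1770))*(-31164 + 6241) = (25619 + (-10046 - 1770))*(-24923) = (25619 - 11816)*(-24923) = 13803*(-24923) = -344012169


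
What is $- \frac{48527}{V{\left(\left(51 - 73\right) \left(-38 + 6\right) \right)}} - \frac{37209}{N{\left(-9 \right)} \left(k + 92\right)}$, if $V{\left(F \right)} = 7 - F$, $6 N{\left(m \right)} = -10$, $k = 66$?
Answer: $\frac{1470131}{6970} \approx 210.92$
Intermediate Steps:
$N{\left(m \right)} = - \frac{5}{3}$ ($N{\left(m \right)} = \frac{1}{6} \left(-10\right) = - \frac{5}{3}$)
$- \frac{48527}{V{\left(\left(51 - 73\right) \left(-38 + 6\right) \right)}} - \frac{37209}{N{\left(-9 \right)} \left(k + 92\right)} = - \frac{48527}{7 - \left(51 - 73\right) \left(-38 + 6\right)} - \frac{37209}{\left(- \frac{5}{3}\right) \left(66 + 92\right)} = - \frac{48527}{7 - \left(-22\right) \left(-32\right)} - \frac{37209}{\left(- \frac{5}{3}\right) 158} = - \frac{48527}{7 - 704} - \frac{37209}{- \frac{790}{3}} = - \frac{48527}{7 - 704} - - \frac{1413}{10} = - \frac{48527}{-697} + \frac{1413}{10} = \left(-48527\right) \left(- \frac{1}{697}\right) + \frac{1413}{10} = \frac{48527}{697} + \frac{1413}{10} = \frac{1470131}{6970}$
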